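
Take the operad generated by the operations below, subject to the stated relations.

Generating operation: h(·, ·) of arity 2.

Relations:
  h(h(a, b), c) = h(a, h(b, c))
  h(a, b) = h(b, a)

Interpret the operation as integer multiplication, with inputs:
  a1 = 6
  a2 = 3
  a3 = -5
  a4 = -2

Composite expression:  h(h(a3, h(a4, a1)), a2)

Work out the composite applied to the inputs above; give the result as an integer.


180

h(a4, a1) = -12
h(a3, h(a4, a1)) = 60
h(h(a3, h(a4, a1)), a2) = 180


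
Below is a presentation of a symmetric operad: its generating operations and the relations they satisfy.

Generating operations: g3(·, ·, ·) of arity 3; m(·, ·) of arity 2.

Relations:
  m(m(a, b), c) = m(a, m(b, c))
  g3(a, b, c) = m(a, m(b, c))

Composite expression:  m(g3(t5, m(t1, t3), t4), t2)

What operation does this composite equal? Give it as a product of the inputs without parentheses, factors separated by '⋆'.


Associativity of m dissolves the nesting; only the t-input order survives.
m(t1, t3) collapses to t1 ⋆ t3
g3(t5, m(t1, t3), t4) collapses to t5 ⋆ t1 ⋆ t3 ⋆ t4
m(g3(t5, m(t1, t3), t4), t2) collapses to t5 ⋆ t1 ⋆ t3 ⋆ t4 ⋆ t2

t5 ⋆ t1 ⋆ t3 ⋆ t4 ⋆ t2


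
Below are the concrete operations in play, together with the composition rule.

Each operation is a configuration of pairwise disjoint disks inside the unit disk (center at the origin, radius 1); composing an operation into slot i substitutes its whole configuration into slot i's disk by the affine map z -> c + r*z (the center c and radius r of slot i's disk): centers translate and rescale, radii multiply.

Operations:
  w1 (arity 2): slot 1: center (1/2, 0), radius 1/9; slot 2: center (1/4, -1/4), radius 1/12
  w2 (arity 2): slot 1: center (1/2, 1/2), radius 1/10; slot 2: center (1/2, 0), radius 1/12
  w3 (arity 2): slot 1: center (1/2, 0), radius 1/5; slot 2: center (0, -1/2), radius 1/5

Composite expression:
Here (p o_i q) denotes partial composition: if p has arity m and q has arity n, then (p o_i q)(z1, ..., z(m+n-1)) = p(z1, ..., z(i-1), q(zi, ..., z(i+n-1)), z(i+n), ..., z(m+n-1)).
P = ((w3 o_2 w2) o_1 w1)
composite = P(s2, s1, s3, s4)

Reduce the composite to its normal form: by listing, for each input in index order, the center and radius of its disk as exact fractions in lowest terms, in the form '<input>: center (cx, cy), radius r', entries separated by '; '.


s1: center (11/20, -1/20), radius 1/60; s2: center (3/5, 0), radius 1/45; s3: center (1/10, -2/5), radius 1/50; s4: center (1/10, -1/2), radius 1/60

Affine substitution under w3: radii multiply and s-centers shift.
tracing s2 down its 2-map path: center (3/5, 0), radius 1/45
tracing s1 down its 2-map path: center (11/20, -1/20), radius 1/60
tracing s3 down its 2-map path: center (1/10, -2/5), radius 1/50
tracing s4 down its 2-map path: center (1/10, -1/2), radius 1/60


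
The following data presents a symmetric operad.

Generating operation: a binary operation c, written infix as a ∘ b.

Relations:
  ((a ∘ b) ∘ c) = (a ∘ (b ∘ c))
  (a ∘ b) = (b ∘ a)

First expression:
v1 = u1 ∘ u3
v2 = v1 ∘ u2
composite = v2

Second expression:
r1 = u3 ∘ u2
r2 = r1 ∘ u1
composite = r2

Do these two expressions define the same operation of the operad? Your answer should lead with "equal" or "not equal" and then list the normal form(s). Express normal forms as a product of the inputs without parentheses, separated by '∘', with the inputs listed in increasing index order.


In normal form, the first expression is u1 ∘ u2 ∘ u3
In normal form, the second expression is u1 ∘ u2 ∘ u3
The normal forms match — equal.

equal: each reduces to u1 ∘ u2 ∘ u3


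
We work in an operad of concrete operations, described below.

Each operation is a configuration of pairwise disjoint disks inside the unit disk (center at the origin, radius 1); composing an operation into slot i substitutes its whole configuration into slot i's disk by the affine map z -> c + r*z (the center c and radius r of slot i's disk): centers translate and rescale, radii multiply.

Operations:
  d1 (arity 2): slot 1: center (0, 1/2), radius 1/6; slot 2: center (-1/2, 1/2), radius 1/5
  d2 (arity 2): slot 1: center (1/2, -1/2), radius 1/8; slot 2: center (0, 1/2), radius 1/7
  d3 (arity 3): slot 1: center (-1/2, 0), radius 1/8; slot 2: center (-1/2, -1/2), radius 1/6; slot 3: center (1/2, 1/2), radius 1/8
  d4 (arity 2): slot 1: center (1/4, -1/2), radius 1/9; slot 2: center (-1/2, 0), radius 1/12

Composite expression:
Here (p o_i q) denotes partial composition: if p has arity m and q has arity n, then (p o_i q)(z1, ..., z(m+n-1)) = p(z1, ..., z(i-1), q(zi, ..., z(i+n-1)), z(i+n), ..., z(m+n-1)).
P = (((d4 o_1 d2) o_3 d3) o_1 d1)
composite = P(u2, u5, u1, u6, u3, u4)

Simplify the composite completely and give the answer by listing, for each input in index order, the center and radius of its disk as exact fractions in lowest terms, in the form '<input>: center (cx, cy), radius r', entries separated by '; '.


u1: center (1/4, -4/9), radius 1/63; u2: center (11/36, -79/144), radius 1/432; u3: center (-13/24, -1/24), radius 1/72; u4: center (-11/24, 1/24), radius 1/96; u5: center (43/144, -79/144), radius 1/360; u6: center (-13/24, 0), radius 1/96

Follow each u-input down from d4: c' goes to c + r*c', radius to r*r'.
tracing u2 down its 3-map path: center (11/36, -79/144), radius 1/432
tracing u5 down its 3-map path: center (43/144, -79/144), radius 1/360
tracing u1 down its 2-map path: center (1/4, -4/9), radius 1/63
tracing u6 down its 2-map path: center (-13/24, 0), radius 1/96
tracing u3 down its 2-map path: center (-13/24, -1/24), radius 1/72
tracing u4 down its 2-map path: center (-11/24, 1/24), radius 1/96


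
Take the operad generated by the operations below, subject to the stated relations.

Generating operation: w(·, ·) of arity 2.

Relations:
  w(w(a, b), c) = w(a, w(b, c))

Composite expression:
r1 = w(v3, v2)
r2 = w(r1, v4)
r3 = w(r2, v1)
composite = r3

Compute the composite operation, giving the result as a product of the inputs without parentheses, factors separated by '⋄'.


v3 ⋄ v2 ⋄ v4 ⋄ v1

Every regrouping of w is equal, so read the v-inputs in written order.
w(v3, v2) reduces to v3 ⋄ v2
w(w(v3, v2), v4) reduces to v3 ⋄ v2 ⋄ v4
w(w(w(v3, v2), v4), v1) reduces to v3 ⋄ v2 ⋄ v4 ⋄ v1


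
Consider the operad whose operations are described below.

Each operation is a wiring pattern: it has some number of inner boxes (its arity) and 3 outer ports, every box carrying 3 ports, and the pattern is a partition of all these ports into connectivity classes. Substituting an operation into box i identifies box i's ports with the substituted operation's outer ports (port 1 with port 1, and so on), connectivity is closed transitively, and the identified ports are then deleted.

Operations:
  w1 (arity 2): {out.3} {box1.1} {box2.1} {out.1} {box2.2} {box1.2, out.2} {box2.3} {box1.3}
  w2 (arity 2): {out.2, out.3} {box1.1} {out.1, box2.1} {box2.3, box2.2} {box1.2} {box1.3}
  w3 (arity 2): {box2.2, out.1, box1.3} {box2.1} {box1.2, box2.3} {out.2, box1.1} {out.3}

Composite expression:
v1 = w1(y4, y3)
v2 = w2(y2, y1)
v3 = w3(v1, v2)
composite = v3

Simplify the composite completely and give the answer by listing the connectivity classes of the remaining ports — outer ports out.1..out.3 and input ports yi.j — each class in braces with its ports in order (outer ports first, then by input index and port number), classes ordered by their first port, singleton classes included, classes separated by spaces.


{out.1, y4.2} {out.2} {out.3} {y1.1} {y1.2, y1.3} {y2.1} {y2.2} {y2.3} {y3.1} {y3.2} {y3.3} {y4.1} {y4.3}

Substituting into w3 glues patterns; closure does the rest.
w1 over (y4, y3) gives {out.1} {out.2, y4.2} {out.3} {y3.1} {y3.2} {y3.3} {y4.1} {y4.3}, out.j being that stage's outer ports
w2 over (y2, y1) gives {out.1, y1.1} {out.2, out.3} {y1.2, y1.3} {y2.1} {y2.2} {y2.3}, out.j being that stage's outer ports
w3 over (y4, y3, y2, y1) gives {out.1, y4.2} {out.2} {out.3} {y1.1} {y1.2, y1.3} {y2.1} {y2.2} {y2.3} {y3.1} {y3.2} {y3.3} {y4.1} {y4.3}, out.j being that stage's outer ports


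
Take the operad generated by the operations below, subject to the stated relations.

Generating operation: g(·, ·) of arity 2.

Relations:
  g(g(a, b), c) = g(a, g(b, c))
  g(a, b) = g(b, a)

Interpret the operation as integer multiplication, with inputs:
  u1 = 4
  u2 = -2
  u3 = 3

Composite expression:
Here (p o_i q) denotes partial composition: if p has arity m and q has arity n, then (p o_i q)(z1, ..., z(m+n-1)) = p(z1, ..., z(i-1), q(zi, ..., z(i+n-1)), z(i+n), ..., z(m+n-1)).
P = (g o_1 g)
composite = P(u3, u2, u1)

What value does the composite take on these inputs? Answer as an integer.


g(u3, u2) = -6
g(g(u3, u2), u1) = -24

-24


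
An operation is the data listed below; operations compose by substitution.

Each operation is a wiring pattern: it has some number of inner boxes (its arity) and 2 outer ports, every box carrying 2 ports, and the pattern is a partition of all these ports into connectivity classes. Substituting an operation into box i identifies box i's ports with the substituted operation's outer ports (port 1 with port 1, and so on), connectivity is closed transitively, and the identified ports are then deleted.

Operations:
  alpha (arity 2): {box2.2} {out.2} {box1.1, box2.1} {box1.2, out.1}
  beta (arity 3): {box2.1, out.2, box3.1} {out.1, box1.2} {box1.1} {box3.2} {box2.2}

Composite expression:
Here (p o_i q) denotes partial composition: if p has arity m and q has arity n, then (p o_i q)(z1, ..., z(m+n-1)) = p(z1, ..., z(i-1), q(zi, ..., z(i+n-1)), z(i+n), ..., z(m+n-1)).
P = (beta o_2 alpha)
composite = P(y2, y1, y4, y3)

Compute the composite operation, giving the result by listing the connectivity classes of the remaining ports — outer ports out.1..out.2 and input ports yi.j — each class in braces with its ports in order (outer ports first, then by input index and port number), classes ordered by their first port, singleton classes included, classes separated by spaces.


{out.1, y2.2} {out.2, y1.2, y3.1} {y1.1, y4.1} {y2.1} {y3.2} {y4.2}

After gluing at beta, chains via deleted ports link the y-ports.
stage alpha: inputs (y1, y4), connectivity {out.1, y1.2} {out.2} {y1.1, y4.1} {y4.2}, out.j its boundary
stage beta: inputs (y2, y1, y4, y3), connectivity {out.1, y2.2} {out.2, y1.2, y3.1} {y1.1, y4.1} {y2.1} {y3.2} {y4.2}, out.j its boundary


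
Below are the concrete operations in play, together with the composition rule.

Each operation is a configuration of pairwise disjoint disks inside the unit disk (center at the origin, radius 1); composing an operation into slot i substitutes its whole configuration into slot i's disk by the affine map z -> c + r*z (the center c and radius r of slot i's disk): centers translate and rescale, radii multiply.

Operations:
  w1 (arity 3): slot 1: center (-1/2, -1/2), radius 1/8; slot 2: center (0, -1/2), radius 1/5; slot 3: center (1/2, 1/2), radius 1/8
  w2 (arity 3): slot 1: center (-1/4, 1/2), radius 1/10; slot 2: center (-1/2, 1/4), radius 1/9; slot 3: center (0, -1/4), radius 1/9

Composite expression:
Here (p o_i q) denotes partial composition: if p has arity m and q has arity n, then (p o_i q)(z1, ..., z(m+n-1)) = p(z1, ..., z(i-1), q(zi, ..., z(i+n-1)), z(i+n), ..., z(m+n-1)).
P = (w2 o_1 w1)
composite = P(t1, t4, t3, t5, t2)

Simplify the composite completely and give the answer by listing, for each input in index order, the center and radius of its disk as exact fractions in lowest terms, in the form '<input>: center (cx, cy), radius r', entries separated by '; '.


t1: center (-3/10, 9/20), radius 1/80; t2: center (0, -1/4), radius 1/9; t3: center (-1/5, 11/20), radius 1/80; t4: center (-1/4, 9/20), radius 1/50; t5: center (-1/2, 1/4), radius 1/9

Each t-disk chains the slot maps above it in w2; radii multiply.
for t1, the 2-step affine chain lands on center (-3/10, 9/20), radius 1/80
for t4, the 2-step affine chain lands on center (-1/4, 9/20), radius 1/50
for t3, the 2-step affine chain lands on center (-1/5, 11/20), radius 1/80
for t5, the 1-step affine chain lands on center (-1/2, 1/4), radius 1/9
for t2, the 1-step affine chain lands on center (0, -1/4), radius 1/9


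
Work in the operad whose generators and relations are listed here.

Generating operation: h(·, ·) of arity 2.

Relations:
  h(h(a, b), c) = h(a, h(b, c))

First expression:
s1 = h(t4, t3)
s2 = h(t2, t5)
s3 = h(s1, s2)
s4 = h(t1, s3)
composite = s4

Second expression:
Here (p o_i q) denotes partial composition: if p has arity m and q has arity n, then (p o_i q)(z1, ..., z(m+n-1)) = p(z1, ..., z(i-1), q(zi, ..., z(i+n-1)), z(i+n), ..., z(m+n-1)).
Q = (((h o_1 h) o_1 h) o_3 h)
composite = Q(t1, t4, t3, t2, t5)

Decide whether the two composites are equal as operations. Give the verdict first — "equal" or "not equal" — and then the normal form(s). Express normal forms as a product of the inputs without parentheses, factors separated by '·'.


The first expression, normalized: t1 · t4 · t3 · t2 · t5
The second expression, normalized: t1 · t4 · t3 · t2 · t5
Same normal form: equal.

equal; both compose to t1 · t4 · t3 · t2 · t5


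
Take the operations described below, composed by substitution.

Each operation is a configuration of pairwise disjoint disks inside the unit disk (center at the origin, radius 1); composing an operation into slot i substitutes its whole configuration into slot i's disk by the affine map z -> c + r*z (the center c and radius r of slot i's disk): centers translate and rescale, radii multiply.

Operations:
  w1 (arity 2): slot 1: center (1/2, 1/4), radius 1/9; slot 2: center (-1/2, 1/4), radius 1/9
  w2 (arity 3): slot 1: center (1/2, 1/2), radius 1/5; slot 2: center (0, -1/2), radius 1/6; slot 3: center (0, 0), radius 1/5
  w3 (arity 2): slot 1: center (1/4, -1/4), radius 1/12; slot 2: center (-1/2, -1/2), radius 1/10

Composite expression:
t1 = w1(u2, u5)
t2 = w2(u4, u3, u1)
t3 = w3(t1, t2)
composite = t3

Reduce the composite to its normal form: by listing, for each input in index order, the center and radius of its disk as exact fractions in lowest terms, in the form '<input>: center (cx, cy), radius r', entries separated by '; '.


u1: center (-1/2, -1/2), radius 1/50; u2: center (7/24, -11/48), radius 1/108; u3: center (-1/2, -11/20), radius 1/60; u4: center (-9/20, -9/20), radius 1/50; u5: center (5/24, -11/48), radius 1/108


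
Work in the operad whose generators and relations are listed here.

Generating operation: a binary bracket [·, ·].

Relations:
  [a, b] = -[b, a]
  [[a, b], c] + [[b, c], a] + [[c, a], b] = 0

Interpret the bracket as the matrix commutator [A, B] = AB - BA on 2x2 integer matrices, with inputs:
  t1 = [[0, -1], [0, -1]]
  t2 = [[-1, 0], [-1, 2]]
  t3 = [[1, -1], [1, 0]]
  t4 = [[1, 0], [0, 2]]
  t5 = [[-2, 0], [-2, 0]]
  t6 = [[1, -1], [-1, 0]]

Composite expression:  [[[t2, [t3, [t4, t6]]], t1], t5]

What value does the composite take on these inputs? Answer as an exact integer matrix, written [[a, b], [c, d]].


[t4, t6] = [[0, 1], [-1, 0]]
[t3, [t4, t6]] = [[0, 1], [1, 0]]
[t2, [t3, [t4, t6]]] = [[1, -3], [3, -1]]
[[t2, [t3, [t4, t6]]], t1] = [[3, 1], [3, -3]]
[[[t2, [t3, [t4, t6]]], t1], t5] = [[-2, 2], [6, 2]]

[[-2, 2], [6, 2]]


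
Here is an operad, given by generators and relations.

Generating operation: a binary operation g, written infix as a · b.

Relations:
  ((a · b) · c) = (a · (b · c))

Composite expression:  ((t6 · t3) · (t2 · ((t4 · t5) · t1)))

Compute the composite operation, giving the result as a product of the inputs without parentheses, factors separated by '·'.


t6 · t3 · t2 · t4 · t5 · t1

The g-tree's shape is irrelevant; the t-reading-order decides.
(t6 · t3) spells out as t6 · t3
(t4 · t5) spells out as t4 · t5
((t4 · t5) · t1) spells out as t4 · t5 · t1
(t2 · ((t4 · t5) · t1)) spells out as t2 · t4 · t5 · t1
((t6 · t3) · (t2 · ((t4 · t5) · t1))) spells out as t6 · t3 · t2 · t4 · t5 · t1


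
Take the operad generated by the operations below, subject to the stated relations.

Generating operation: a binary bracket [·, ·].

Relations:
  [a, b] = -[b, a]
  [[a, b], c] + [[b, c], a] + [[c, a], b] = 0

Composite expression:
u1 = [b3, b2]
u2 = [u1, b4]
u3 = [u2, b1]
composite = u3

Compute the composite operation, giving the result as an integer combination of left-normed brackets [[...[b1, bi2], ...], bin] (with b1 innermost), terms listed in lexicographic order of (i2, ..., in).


[[[b1, b2], b3], b4] - [[[b1, b3], b2], b4] - [[[b1, b4], b2], b3] + [[[b1, b4], b3], b2]


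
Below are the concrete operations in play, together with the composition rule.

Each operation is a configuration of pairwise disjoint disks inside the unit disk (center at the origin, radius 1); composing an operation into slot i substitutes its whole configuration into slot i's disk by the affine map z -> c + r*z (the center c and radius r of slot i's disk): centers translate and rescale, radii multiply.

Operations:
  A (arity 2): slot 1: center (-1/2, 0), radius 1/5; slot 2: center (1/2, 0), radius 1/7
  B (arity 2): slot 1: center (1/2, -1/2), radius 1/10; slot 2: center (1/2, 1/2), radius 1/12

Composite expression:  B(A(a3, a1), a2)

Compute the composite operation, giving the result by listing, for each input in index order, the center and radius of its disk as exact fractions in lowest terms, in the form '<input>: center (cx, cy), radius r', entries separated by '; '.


a1: center (11/20, -1/2), radius 1/70; a2: center (1/2, 1/2), radius 1/12; a3: center (9/20, -1/2), radius 1/50

Each a-disk chains the slot maps above it in B; radii multiply.
a3 passes through 2 substitutions, ending at center (9/20, -1/2), radius 1/50
a1 passes through 2 substitutions, ending at center (11/20, -1/2), radius 1/70
a2 passes through 1 substitution, ending at center (1/2, 1/2), radius 1/12


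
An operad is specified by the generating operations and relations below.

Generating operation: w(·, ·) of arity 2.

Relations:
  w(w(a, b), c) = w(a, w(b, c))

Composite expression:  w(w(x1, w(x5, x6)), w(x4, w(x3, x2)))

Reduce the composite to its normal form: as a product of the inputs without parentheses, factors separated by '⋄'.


Under associativity of w, the answer is the x's in reading order.
w(x5, x6) collapses to x5 ⋄ x6
w(x1, w(x5, x6)) collapses to x1 ⋄ x5 ⋄ x6
w(x3, x2) collapses to x3 ⋄ x2
w(x4, w(x3, x2)) collapses to x4 ⋄ x3 ⋄ x2
w(w(x1, w(x5, x6)), w(x4, w(x3, x2))) collapses to x1 ⋄ x5 ⋄ x6 ⋄ x4 ⋄ x3 ⋄ x2

x1 ⋄ x5 ⋄ x6 ⋄ x4 ⋄ x3 ⋄ x2


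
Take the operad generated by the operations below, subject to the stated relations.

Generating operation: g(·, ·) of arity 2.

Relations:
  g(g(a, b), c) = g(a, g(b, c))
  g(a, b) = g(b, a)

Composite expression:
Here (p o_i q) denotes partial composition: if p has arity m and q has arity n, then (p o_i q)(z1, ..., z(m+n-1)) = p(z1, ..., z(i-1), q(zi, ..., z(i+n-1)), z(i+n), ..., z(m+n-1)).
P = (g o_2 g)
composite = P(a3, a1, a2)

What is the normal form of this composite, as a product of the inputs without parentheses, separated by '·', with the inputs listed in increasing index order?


a1 · a2 · a3

Both nesting and order wash out for g; what remains is which a's occur.
g(a1, a2) collapses to a1 · a2
g(a3, g(a1, a2)) collapses to a3 · a1 · a2
rearranged into index order: a1 · a2 · a3


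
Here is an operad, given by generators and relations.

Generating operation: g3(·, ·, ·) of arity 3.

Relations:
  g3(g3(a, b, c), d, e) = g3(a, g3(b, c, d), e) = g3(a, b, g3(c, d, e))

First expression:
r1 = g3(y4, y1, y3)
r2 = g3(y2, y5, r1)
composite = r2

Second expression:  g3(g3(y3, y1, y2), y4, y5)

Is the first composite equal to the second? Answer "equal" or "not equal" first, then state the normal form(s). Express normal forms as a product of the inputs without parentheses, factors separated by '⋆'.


not equal; first: y2 ⋆ y5 ⋆ y4 ⋆ y1 ⋆ y3; second: y3 ⋆ y1 ⋆ y2 ⋆ y4 ⋆ y5

In normal form, the first expression is y2 ⋆ y5 ⋆ y4 ⋆ y1 ⋆ y3
In normal form, the second expression is y3 ⋆ y1 ⋆ y2 ⋆ y4 ⋆ y5
Distinct normal forms: not equal.


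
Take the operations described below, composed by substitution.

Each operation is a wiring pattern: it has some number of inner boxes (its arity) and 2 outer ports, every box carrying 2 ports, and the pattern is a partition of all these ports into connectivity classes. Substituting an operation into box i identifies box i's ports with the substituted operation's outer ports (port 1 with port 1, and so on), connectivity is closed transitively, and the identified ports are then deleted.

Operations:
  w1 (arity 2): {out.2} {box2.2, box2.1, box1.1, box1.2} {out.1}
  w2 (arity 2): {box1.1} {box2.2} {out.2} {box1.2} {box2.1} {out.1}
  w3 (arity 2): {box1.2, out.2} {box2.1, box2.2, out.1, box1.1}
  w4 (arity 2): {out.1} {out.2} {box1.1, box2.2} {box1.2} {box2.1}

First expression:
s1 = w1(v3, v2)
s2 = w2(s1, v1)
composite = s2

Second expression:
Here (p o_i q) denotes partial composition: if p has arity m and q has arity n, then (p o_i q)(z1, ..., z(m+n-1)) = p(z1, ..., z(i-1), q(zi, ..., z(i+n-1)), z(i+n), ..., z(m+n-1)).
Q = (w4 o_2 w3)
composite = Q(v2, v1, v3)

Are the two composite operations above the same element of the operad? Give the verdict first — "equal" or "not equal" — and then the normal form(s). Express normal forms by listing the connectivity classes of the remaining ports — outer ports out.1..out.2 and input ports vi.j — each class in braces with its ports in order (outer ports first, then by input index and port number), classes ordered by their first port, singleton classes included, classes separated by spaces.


not equal; first: {out.1} {out.2} {v1.1} {v1.2} {v2.1, v2.2, v3.1, v3.2}; second: {out.1} {out.2} {v1.1, v3.1, v3.2} {v1.2, v2.1} {v2.2}


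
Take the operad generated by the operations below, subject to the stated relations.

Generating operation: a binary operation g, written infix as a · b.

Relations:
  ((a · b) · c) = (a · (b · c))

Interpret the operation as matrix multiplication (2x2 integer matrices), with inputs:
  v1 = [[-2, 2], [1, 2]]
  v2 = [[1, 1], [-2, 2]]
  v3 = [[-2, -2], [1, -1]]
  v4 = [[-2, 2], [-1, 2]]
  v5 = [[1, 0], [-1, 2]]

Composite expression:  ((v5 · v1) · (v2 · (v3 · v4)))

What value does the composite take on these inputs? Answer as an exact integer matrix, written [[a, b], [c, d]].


[[-38, 48], [-8, 0]]

(v5 · v1) = [[-2, 2], [4, 2]]
(v3 · v4) = [[6, -8], [-1, 0]]
(v2 · (v3 · v4)) = [[5, -8], [-14, 16]]
((v5 · v1) · (v2 · (v3 · v4))) = [[-38, 48], [-8, 0]]


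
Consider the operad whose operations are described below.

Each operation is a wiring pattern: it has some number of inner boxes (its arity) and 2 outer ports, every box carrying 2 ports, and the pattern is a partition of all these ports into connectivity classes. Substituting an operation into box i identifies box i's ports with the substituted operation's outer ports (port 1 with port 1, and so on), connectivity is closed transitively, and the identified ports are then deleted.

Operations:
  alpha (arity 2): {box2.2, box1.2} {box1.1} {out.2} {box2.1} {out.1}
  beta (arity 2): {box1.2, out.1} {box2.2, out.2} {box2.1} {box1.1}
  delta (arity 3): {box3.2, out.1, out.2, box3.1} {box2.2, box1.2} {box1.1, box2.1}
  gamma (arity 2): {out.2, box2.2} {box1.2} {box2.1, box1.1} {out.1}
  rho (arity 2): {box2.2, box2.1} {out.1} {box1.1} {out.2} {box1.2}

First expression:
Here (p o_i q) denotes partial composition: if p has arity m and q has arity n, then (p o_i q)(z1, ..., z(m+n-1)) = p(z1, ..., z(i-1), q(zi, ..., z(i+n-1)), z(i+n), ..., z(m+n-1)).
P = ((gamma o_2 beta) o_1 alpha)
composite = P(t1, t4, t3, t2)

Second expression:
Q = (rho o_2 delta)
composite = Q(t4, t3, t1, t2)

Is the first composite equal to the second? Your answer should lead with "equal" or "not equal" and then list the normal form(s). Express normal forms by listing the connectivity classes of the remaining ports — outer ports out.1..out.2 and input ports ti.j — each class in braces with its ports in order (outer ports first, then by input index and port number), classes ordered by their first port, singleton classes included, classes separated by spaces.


not equal; the first gives {out.1} {out.2, t2.2} {t1.1} {t1.2, t4.2} {t2.1} {t3.1} {t3.2} {t4.1} and the second {out.1} {out.2} {t1.1, t3.1} {t1.2, t3.2} {t2.1, t2.2} {t4.1} {t4.2}

The first composite normalizes to {out.1} {out.2, t2.2} {t1.1} {t1.2, t4.2} {t2.1} {t3.1} {t3.2} {t4.1}
The second composite normalizes to {out.1} {out.2} {t1.1, t3.1} {t1.2, t3.2} {t2.1, t2.2} {t4.1} {t4.2}
Different reductions; not equal.


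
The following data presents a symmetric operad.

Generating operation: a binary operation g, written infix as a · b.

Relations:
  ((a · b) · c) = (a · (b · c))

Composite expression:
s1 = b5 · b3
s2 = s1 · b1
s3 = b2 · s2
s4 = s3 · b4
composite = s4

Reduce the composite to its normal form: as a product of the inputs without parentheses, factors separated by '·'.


b2 · b5 · b3 · b1 · b4


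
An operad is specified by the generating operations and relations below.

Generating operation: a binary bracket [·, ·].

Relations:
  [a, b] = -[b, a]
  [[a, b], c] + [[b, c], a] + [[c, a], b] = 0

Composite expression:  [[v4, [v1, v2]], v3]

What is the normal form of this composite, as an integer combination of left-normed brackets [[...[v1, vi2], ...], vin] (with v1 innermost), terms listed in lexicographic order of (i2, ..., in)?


-[[[v1, v2], v4], v3]

In the tensor algebra, words opening v1 carry the v1-anchored form.
Composite bracket: [[v4, [v1, v2]], v3]
Applying ab - ba throughout gives 8 signed words (2^3 = 8).
Collect the words opening with v1:
  v1v2v4v3 (sign -1) contributes -[[[v1, v2], v4], v3]


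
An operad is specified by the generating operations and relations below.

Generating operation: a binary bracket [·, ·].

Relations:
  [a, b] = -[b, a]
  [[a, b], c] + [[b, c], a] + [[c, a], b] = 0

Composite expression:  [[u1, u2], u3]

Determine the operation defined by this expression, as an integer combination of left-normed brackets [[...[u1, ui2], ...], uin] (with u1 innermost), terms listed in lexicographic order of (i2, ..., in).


[[u1, u2], u3]

Antisymmetry and Jacobi reduce to u1-anchored left-normed brackets.
Composite bracket: [[u1, u2], u3]
Each bracket splits as ab - ba, giving 4 signed words (2^2 = 4).
Only words starting with u1 matter:
  u1u2u3 appears with sign +1, giving the term +[[u1, u2], u3]


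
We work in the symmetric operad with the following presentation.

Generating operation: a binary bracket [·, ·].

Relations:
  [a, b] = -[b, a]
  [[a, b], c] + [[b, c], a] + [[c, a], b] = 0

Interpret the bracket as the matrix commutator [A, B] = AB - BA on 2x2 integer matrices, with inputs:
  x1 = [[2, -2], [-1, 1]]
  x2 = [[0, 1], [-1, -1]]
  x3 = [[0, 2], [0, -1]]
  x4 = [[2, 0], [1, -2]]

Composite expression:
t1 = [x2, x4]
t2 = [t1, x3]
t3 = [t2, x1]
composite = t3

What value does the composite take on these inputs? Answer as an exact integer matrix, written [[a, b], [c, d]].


[[-18, -48], [15, 18]]

[x2, x4] = [[1, -4], [-5, -1]]
[[x2, x4], x3] = [[10, 8], [-5, -10]]
[[[x2, x4], x3], x1] = [[-18, -48], [15, 18]]


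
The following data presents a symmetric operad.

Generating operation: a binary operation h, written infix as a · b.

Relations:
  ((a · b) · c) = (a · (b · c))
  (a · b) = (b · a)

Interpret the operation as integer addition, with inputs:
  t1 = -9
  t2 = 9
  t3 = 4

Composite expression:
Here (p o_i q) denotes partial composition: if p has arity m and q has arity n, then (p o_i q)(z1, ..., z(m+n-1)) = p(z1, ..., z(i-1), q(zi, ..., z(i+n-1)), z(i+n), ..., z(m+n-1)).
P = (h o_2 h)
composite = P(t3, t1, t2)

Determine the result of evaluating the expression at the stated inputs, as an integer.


4


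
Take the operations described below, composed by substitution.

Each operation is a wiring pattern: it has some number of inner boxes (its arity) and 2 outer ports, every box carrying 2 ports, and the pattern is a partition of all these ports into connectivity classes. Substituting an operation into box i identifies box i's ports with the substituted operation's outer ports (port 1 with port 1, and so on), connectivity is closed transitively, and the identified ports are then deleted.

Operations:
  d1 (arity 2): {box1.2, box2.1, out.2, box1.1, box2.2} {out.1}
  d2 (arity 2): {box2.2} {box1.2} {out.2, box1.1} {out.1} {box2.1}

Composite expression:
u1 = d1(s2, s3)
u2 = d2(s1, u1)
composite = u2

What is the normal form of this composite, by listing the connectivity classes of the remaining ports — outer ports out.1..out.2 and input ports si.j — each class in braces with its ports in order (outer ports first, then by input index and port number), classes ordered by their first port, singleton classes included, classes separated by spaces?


{out.1} {out.2, s1.1} {s1.2} {s2.1, s2.2, s3.1, s3.2}

Reachability decides: close wires over d2-identified ports.
composing d1 on (s2, s3), with out.j its own outer ports: {out.1} {out.2, s2.1, s2.2, s3.1, s3.2}
composing d2 on (s1, s2, s3), with out.j its own outer ports: {out.1} {out.2, s1.1} {s1.2} {s2.1, s2.2, s3.1, s3.2}


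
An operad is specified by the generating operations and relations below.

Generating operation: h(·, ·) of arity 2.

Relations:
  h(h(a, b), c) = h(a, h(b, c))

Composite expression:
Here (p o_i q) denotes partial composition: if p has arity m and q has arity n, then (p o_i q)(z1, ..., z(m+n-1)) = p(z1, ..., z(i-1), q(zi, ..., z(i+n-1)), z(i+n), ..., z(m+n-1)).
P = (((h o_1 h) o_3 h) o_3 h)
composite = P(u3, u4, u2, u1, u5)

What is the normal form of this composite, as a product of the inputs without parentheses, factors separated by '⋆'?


u3 ⋆ u4 ⋆ u2 ⋆ u1 ⋆ u5

Every regrouping of h is equal, so read the u-inputs in written order.
h(u3, u4) spells out as u3 ⋆ u4
h(u2, u1) spells out as u2 ⋆ u1
h(h(u2, u1), u5) spells out as u2 ⋆ u1 ⋆ u5
h(h(u3, u4), h(h(u2, u1), u5)) spells out as u3 ⋆ u4 ⋆ u2 ⋆ u1 ⋆ u5


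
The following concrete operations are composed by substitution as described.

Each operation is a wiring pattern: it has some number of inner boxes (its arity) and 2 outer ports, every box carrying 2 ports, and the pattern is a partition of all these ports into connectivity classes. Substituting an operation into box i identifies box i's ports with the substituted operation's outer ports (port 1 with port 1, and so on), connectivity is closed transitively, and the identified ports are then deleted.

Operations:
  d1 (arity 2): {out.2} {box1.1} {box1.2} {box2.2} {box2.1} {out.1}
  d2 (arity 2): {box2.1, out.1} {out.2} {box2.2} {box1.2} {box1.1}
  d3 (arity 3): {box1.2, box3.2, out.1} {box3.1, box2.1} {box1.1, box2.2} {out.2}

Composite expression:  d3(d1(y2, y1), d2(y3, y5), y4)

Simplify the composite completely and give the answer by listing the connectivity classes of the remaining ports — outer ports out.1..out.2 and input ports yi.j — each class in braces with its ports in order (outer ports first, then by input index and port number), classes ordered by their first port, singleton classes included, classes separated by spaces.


{out.1, y4.2} {out.2} {y1.1} {y1.2} {y2.1} {y2.2} {y3.1} {y3.2} {y4.1, y5.1} {y5.2}

Substituting into d3 glues patterns; closure does the rest.
d1 over (y2, y1) gives {out.1} {out.2} {y1.1} {y1.2} {y2.1} {y2.2}, out.j being that stage's outer ports
d2 over (y3, y5) gives {out.1, y5.1} {out.2} {y3.1} {y3.2} {y5.2}, out.j being that stage's outer ports
d3 over (y2, y1, y3, y5, y4) gives {out.1, y4.2} {out.2} {y1.1} {y1.2} {y2.1} {y2.2} {y3.1} {y3.2} {y4.1, y5.1} {y5.2}, out.j being that stage's outer ports


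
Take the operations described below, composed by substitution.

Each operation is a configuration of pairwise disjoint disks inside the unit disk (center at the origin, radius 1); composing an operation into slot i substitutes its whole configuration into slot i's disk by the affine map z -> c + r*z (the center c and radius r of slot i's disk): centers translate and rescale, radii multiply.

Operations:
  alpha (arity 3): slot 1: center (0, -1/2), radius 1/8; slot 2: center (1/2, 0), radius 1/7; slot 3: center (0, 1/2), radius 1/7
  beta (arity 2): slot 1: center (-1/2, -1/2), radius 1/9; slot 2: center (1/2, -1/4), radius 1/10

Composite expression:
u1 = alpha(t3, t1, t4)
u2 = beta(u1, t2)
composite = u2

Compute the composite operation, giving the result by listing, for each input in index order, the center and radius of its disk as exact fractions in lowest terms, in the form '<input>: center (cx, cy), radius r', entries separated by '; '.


Only the slot chain above each t matters under beta; compose those maps.
tracing t3 down its 2-map path: center (-1/2, -5/9), radius 1/72
tracing t1 down its 2-map path: center (-4/9, -1/2), radius 1/63
tracing t4 down its 2-map path: center (-1/2, -4/9), radius 1/63
tracing t2 down its 1-map path: center (1/2, -1/4), radius 1/10

t1: center (-4/9, -1/2), radius 1/63; t2: center (1/2, -1/4), radius 1/10; t3: center (-1/2, -5/9), radius 1/72; t4: center (-1/2, -4/9), radius 1/63


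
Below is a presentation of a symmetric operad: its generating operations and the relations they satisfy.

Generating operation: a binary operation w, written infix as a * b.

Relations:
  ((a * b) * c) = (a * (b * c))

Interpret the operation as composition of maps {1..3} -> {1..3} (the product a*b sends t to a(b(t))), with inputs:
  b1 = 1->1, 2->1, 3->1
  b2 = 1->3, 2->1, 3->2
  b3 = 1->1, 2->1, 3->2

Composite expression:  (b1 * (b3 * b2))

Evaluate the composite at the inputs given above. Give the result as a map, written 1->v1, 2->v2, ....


1->1, 2->1, 3->1

(b3 * b2) = 1->2, 2->1, 3->1
(b1 * (b3 * b2)) = 1->1, 2->1, 3->1


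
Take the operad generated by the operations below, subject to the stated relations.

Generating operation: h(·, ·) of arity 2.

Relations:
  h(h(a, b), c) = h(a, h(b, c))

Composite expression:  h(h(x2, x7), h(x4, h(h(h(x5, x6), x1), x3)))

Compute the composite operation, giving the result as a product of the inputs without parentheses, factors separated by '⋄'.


All parenthesizations of h agree; list the x-inputs left to right.
h(x2, x7) flattens to x2 ⋄ x7
h(x5, x6) flattens to x5 ⋄ x6
h(h(x5, x6), x1) flattens to x5 ⋄ x6 ⋄ x1
h(h(h(x5, x6), x1), x3) flattens to x5 ⋄ x6 ⋄ x1 ⋄ x3
h(x4, h(h(h(x5, x6), x1), x3)) flattens to x4 ⋄ x5 ⋄ x6 ⋄ x1 ⋄ x3
h(h(x2, x7), h(x4, h(h(h(x5, x6), x1), x3))) flattens to x2 ⋄ x7 ⋄ x4 ⋄ x5 ⋄ x6 ⋄ x1 ⋄ x3

x2 ⋄ x7 ⋄ x4 ⋄ x5 ⋄ x6 ⋄ x1 ⋄ x3


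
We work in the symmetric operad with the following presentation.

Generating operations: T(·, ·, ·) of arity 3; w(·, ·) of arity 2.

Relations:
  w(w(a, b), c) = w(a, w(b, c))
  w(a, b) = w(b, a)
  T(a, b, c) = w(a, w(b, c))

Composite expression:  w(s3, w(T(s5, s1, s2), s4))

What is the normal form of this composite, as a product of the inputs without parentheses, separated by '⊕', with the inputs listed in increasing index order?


s1 ⊕ s2 ⊕ s3 ⊕ s4 ⊕ s5

Both nesting and order wash out for w; what remains is which s's occur.
T(s5, s1, s2) collapses to s5 ⊕ s1 ⊕ s2
w(T(s5, s1, s2), s4) collapses to s5 ⊕ s1 ⊕ s2 ⊕ s4
w(s3, w(T(s5, s1, s2), s4)) collapses to s3 ⊕ s5 ⊕ s1 ⊕ s2 ⊕ s4
commutativity sorts the factors: s1 ⊕ s2 ⊕ s3 ⊕ s4 ⊕ s5


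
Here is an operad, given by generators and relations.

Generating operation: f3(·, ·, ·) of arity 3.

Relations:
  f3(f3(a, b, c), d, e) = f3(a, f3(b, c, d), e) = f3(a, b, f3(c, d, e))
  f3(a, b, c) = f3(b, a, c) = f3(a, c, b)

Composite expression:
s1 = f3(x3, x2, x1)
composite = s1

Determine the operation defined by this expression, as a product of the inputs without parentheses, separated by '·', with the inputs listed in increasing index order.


x1 · x2 · x3

With f3 associative and commutative, the x-input set is all that matters.
f3(x3, x2, x1) linearizes to x3 · x2 · x1
sorting the factors by input index: x1 · x2 · x3


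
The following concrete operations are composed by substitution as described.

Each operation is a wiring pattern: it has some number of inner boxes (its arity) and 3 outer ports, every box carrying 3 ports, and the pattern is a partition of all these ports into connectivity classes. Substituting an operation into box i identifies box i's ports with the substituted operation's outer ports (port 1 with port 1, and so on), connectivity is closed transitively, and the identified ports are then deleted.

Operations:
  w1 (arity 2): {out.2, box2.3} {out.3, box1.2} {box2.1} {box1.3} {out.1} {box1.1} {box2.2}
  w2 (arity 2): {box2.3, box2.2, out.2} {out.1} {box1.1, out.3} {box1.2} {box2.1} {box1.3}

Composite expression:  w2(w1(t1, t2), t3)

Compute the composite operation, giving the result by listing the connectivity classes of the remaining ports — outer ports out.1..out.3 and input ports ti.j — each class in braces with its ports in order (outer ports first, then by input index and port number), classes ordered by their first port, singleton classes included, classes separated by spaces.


Two ports join when wires chain via w2-identified ports.
the subtree at w1 composes to {out.1} {out.2, t2.3} {out.3, t1.2} {t1.1} {t1.3} {t2.1} {t2.2} on (t1, t2); out.j = own outer ports
the subtree at w2 composes to {out.1} {out.2, t3.2, t3.3} {out.3} {t1.1} {t1.2} {t1.3} {t2.1} {t2.2} {t2.3} {t3.1} on (t1, t2, t3); out.j = own outer ports

{out.1} {out.2, t3.2, t3.3} {out.3} {t1.1} {t1.2} {t1.3} {t2.1} {t2.2} {t2.3} {t3.1}


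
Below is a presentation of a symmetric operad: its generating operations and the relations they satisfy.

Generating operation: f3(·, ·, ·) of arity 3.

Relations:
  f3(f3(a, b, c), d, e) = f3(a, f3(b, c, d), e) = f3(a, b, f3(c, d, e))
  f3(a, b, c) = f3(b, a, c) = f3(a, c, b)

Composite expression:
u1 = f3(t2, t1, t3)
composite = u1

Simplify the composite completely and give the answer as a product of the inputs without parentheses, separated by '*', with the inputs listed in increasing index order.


t1 * t2 * t3

Both nesting and order wash out for f3; what remains is which t's occur.
f3(t2, t1, t3) collapses to t2 * t1 * t3
sorting the factors by input index: t1 * t2 * t3


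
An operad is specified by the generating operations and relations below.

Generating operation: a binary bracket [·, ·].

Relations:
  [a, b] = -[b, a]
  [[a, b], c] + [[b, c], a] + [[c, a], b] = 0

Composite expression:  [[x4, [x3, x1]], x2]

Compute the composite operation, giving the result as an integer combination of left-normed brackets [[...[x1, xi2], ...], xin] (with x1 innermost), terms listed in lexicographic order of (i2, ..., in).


[[[x1, x3], x4], x2]

A multilinear Lie element is pinned by x1-initial words (x1 innermost).
Composite bracket: [[x4, [x3, x1]], x2]
Under [a, b] = ab - ba we get 8 signed associative words (2^3 = 8).
Keep just the words that open with x1:
  x1x3x4x2 appears with sign +1, giving the term +[[[x1, x3], x4], x2]


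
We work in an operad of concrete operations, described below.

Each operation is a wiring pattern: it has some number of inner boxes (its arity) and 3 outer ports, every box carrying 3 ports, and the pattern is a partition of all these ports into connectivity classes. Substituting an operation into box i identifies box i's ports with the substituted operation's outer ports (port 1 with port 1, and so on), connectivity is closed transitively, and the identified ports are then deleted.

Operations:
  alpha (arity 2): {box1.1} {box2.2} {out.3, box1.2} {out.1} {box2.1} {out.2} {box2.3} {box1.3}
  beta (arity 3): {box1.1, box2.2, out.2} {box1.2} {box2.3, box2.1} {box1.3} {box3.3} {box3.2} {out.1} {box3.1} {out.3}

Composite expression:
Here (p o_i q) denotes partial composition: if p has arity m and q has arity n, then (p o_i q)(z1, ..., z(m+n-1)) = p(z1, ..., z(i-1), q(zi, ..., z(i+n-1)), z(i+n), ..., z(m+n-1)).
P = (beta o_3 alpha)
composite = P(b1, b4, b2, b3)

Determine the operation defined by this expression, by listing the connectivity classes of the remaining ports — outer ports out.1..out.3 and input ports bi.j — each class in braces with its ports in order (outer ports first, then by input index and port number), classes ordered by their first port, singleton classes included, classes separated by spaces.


{out.1} {out.2, b1.1, b4.2} {out.3} {b1.2} {b1.3} {b2.1} {b2.2} {b2.3} {b3.1} {b3.2} {b3.3} {b4.1, b4.3}

After gluing at beta, chains via deleted ports link the b-ports.
after alpha, the pattern on (b2, b3) reads {out.1} {out.2} {out.3, b2.2} {b2.1} {b2.3} {b3.1} {b3.2} {b3.3} (out.j = its outer ports)
after beta, the pattern on (b1, b4, b2, b3) reads {out.1} {out.2, b1.1, b4.2} {out.3} {b1.2} {b1.3} {b2.1} {b2.2} {b2.3} {b3.1} {b3.2} {b3.3} {b4.1, b4.3} (out.j = its outer ports)
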